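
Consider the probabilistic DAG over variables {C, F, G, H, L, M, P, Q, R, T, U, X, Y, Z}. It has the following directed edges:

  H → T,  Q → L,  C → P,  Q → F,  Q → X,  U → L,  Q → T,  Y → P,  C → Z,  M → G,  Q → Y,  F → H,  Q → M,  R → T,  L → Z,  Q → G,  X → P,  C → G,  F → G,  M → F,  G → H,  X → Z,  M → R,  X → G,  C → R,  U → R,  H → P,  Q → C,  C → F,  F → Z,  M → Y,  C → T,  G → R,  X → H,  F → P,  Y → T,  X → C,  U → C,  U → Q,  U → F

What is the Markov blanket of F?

The Markov blanket of a node is its parents, its children, and the other parents of its children.
Parents of F: C, M, Q, U.
Ch(F) = {G, H, P, Z}.
Parents of each child, excluding F:
  G also has parents C, M, Q, X.
  H's other parents are G, X.
  parents(P) \ {F} = {C, H, X, Y}.
  Z's other parents are C, L, X.
So the Markov blanket of F is {C, G, H, L, M, P, Q, U, X, Y, Z}.

{C, G, H, L, M, P, Q, U, X, Y, Z}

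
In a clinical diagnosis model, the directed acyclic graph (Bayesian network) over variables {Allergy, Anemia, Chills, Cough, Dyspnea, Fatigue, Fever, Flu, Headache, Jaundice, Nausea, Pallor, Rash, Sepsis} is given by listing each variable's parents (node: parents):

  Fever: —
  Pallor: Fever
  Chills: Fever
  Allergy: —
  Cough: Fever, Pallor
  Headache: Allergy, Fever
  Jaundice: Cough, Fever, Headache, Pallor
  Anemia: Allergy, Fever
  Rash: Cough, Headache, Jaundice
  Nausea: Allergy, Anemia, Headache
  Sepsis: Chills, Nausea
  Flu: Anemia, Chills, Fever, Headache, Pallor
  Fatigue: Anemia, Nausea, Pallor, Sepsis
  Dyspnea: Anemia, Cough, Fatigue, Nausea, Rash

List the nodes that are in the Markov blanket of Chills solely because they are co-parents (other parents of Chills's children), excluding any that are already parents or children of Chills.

Children of Chills: Flu, Sepsis.
  parents(Sepsis) \ {Chills} = {Nausea}.
  Flu's other parents are Anemia, Fever, Headache, Pallor.
Excluding nodes already adjacent to Chills (Fever, Flu, Sepsis), the co-parent-only contribution is {Anemia, Headache, Nausea, Pallor}.

{Anemia, Headache, Nausea, Pallor}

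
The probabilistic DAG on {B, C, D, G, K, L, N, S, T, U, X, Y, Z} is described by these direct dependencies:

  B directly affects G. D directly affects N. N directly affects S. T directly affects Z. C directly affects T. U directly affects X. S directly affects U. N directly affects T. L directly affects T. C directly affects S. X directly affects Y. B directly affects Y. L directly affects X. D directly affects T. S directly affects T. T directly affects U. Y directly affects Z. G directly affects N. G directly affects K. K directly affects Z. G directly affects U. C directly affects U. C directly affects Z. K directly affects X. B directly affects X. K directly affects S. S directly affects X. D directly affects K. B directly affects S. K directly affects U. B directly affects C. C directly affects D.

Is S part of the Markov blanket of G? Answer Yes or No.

S is a co-parent of G: both are parents of U.
So S ∈ MB(G).

Yes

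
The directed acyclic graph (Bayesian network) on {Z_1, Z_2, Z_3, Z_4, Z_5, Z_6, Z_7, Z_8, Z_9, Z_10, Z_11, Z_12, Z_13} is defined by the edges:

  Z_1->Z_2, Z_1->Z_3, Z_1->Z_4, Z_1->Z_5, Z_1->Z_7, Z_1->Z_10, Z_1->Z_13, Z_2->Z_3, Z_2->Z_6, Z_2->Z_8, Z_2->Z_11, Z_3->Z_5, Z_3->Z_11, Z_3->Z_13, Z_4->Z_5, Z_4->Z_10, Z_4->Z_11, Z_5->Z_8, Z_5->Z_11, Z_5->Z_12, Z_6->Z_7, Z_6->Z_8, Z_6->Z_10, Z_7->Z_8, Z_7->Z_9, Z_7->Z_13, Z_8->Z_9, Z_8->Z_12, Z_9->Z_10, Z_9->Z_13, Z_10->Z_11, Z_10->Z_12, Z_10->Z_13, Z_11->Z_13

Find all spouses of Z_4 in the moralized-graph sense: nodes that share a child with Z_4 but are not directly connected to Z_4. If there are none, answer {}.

{Z_2, Z_3, Z_6, Z_9}

Children of Z_4: Z_5, Z_10, Z_11.
  Z_5: Z_1, Z_3
  Z_10: Z_1, Z_6, Z_9
  Z_11: Z_2, Z_3, Z_5, Z_10
Excluding nodes already adjacent to Z_4 (Z_1, Z_5, Z_10, Z_11), the co-parent-only contribution is {Z_2, Z_3, Z_6, Z_9}.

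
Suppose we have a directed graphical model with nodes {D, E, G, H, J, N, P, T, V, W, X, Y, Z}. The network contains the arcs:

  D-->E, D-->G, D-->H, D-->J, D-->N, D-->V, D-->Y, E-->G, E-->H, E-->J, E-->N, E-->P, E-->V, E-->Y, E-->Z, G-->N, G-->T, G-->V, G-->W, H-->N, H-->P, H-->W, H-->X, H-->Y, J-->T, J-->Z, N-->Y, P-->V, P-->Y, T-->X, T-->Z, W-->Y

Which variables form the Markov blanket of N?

{D, E, G, H, P, W, Y}

Recall MB(v) = parents ∪ children ∪ spouses, where spouses are the other parents of v's children.
N has parents D, E, G, H.
Children of N: Y.
Parents of each child, excluding N:
  Y: D, E, H, P, W
Taking the union gives {D, E, G, H, P, W, Y}.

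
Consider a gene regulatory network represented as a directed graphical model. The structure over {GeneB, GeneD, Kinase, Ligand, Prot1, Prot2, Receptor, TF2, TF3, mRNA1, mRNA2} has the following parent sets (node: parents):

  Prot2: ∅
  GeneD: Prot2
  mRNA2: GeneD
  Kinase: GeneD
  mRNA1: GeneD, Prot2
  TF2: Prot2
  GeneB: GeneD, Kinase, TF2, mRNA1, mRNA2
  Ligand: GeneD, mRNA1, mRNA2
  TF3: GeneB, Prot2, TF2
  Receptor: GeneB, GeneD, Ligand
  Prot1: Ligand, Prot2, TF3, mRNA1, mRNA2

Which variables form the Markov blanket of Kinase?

{GeneB, GeneD, TF2, mRNA1, mRNA2}

A node's Markov blanket = Pa ∪ Ch ∪ (parents of Ch other than the node itself).
Pa(Kinase) = {GeneD}.
Children of Kinase: GeneB.
For each child, the remaining parents (spouses of Kinase):
  GeneB: GeneD, TF2, mRNA1, mRNA2
Taking the union gives {GeneB, GeneD, TF2, mRNA1, mRNA2}.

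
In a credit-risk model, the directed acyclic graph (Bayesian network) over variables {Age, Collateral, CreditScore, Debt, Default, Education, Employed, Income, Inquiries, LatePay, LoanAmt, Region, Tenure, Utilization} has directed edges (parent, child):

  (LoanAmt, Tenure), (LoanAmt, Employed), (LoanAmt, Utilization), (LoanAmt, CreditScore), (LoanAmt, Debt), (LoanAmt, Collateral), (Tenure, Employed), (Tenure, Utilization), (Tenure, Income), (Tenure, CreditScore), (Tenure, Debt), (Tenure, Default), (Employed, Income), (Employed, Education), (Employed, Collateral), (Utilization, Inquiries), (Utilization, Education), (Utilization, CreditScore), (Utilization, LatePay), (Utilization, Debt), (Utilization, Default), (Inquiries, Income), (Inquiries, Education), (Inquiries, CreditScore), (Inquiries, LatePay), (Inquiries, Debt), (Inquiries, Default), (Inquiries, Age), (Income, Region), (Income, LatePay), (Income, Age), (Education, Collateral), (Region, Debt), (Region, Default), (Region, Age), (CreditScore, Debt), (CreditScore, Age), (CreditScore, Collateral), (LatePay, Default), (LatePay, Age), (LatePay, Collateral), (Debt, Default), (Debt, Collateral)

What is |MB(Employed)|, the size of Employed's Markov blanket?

Parents of Employed: LoanAmt, Tenure.
Employed's children: Collateral, Education, Income.
Co-parents of Employed (other parents of its children):
  Income: Inquiries, Tenure
  Education: Inquiries, Utilization
  Collateral: CreditScore, Debt, Education, LatePay, LoanAmt
MB(Employed) = {Collateral, CreditScore, Debt, Education, Income, Inquiries, LatePay, LoanAmt, Tenure, Utilization}, which has 10 nodes.

10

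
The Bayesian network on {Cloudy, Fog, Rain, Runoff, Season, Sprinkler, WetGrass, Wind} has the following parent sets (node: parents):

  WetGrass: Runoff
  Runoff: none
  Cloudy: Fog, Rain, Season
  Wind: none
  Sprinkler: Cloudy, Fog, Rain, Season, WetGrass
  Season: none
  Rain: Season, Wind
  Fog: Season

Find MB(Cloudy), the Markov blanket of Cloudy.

{Fog, Rain, Season, Sprinkler, WetGrass}

Children of Cloudy: Sprinkler.
Parents of Cloudy: Fog, Rain, Season.
For each child, the remaining parents (spouses of Cloudy):
  parents(Sprinkler) \ {Cloudy} = {Fog, Rain, Season, WetGrass}.
MB(Cloudy) = {Fog, Rain, Season, Sprinkler, WetGrass}.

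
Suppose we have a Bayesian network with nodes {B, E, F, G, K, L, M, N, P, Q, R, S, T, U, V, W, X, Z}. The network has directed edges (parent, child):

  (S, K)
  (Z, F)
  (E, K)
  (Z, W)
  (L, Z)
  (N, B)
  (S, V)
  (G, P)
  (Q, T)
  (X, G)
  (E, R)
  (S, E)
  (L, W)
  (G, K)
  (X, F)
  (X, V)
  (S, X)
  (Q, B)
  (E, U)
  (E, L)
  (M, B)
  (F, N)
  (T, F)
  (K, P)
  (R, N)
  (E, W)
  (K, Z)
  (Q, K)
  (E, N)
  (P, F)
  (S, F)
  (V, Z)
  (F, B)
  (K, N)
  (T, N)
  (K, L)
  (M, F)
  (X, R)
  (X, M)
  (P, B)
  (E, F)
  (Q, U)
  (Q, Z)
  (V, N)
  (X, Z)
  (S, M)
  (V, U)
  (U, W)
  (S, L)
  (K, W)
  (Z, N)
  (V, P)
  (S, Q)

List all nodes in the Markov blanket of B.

By definition, MB(B) is built from B's parents, B's children, and the co-parents of B.
Parents of B: F, M, N, P, Q.
Ch(B) = {}.
With no children, B has no spouses; the co-parent set is empty.
So the Markov blanket of B is {F, M, N, P, Q}.

{F, M, N, P, Q}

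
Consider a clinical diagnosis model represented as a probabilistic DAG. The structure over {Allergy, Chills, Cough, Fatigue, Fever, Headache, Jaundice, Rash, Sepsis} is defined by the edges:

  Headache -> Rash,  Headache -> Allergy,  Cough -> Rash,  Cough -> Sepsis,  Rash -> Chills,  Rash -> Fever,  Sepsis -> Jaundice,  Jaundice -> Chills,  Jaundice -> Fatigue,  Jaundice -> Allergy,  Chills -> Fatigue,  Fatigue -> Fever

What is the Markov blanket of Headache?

{Allergy, Cough, Jaundice, Rash}

The Markov blanket of a node is its parents, its children, and the other parents of its children.
Headache has no parents.
Ch(Headache) = {Allergy, Rash}.
Other parents of Headache's children:
  Rash's other parent is Cough.
  Allergy also has parent Jaundice.
Union: {} ∪ {Allergy, Rash} ∪ {Cough, Jaundice} = {Allergy, Cough, Jaundice, Rash}.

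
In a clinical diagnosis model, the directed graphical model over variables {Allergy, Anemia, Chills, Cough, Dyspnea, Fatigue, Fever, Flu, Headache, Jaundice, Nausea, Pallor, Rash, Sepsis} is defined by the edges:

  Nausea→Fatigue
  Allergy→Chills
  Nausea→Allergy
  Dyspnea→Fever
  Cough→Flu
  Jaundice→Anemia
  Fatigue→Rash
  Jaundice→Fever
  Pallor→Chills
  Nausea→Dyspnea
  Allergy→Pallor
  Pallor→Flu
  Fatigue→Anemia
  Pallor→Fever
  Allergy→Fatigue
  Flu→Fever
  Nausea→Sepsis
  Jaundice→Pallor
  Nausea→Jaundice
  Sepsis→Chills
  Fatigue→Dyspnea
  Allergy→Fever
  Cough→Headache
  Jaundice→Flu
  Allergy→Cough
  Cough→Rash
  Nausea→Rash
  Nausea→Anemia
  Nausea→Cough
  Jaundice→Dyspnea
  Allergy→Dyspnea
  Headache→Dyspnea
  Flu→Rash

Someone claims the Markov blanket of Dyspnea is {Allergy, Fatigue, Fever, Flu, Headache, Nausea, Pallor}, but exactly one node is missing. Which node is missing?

Jaundice

Pa(Dyspnea) = {Allergy, Fatigue, Headache, Jaundice, Nausea}.
Dyspnea's children: Fever.
For each child, the remaining parents (spouses of Dyspnea):
  Fever's other parents are Allergy, Flu, Jaundice, Pallor.
MB(Dyspnea) = {Allergy, Fatigue, Fever, Flu, Headache, Jaundice, Nausea, Pallor}.
Comparing with the claimed set, Jaundice is missing.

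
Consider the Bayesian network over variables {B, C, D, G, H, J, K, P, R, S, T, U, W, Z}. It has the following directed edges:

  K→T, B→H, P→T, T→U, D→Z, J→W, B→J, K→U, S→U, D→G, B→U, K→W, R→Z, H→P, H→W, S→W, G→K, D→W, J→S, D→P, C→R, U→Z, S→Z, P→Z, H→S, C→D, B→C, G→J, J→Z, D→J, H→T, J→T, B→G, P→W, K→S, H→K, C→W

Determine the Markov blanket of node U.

Parents of U: B, K, S, T.
U has child Z.
Other parents of U's children:
  Z: D, J, P, R, S
So the Markov blanket of U is {B, D, J, K, P, R, S, T, Z}.

{B, D, J, K, P, R, S, T, Z}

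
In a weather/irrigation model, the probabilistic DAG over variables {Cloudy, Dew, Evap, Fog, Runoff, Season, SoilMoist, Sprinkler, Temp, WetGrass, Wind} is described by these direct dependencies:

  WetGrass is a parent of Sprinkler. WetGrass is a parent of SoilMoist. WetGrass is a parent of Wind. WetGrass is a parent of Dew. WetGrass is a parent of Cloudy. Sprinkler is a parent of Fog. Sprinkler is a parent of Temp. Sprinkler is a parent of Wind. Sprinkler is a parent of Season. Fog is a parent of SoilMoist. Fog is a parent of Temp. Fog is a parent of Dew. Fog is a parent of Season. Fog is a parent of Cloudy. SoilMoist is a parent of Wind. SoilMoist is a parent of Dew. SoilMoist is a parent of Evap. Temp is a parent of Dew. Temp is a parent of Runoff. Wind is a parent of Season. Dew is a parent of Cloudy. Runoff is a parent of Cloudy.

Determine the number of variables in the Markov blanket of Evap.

1

A node's Markov blanket = Pa ∪ Ch ∪ (parents of Ch other than the node itself).
Ch(Evap) = {}.
Evap's parents: SoilMoist.
Evap has no children, so there are no co-parents.
MB(Evap) = {SoilMoist}, which has 1 node.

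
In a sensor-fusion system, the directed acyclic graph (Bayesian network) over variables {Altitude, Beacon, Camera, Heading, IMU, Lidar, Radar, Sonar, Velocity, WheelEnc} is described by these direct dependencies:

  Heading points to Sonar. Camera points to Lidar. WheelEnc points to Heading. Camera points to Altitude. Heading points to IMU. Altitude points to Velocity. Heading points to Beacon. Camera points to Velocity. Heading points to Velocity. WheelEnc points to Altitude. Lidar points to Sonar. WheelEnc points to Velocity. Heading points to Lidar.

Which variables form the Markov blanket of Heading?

A node's Markov blanket = Pa ∪ Ch ∪ (parents of Ch other than the node itself).
Heading's children: Beacon, IMU, Lidar, Sonar, Velocity.
Parents of Heading: WheelEnc.
Co-parents of Heading (other parents of its children):
  Beacon: —
  IMU: —
  Lidar: Camera
  Sonar: Lidar
  Velocity: Altitude, Camera, WheelEnc
Taking the union gives {Altitude, Beacon, Camera, IMU, Lidar, Sonar, Velocity, WheelEnc}.

{Altitude, Beacon, Camera, IMU, Lidar, Sonar, Velocity, WheelEnc}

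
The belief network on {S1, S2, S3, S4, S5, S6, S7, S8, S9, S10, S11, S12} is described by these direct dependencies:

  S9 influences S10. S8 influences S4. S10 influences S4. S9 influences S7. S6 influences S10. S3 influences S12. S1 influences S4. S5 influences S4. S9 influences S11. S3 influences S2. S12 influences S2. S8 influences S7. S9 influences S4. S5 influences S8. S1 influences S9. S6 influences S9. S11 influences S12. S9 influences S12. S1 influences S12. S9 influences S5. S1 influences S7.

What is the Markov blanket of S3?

The Markov blanket of a node is its parents, its children, and the other parents of its children.
S3's parents: none.
S3 has children S2, S12.
Co-parents of S3 (other parents of its children):
  S12 also has parents S1, S9, S11.
  parents(S2) \ {S3} = {S12}.
MB(S3) = {S1, S2, S9, S11, S12}.

{S1, S2, S9, S11, S12}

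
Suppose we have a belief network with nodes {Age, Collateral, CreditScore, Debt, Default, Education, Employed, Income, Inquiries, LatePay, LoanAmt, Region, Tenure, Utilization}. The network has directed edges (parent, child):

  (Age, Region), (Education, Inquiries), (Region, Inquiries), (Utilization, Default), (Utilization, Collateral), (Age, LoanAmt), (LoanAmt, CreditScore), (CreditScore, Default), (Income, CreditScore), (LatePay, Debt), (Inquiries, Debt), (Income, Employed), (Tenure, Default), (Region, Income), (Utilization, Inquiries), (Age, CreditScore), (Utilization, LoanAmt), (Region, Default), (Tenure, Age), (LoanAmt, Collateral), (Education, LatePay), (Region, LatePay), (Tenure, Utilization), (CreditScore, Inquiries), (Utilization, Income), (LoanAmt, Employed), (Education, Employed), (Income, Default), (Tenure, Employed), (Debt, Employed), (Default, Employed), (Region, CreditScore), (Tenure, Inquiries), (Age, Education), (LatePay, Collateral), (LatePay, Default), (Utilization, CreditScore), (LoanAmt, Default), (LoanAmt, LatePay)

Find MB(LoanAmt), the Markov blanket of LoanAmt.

{Age, Collateral, CreditScore, Debt, Default, Education, Employed, Income, LatePay, Region, Tenure, Utilization}

The Markov blanket of a node is its parents, its children, and the other parents of its children.
LoanAmt's children: Collateral, CreditScore, Default, Employed, LatePay.
LoanAmt's parents: Age, Utilization.
Parents of each child, excluding LoanAmt:
  parents(CreditScore) \ {LoanAmt} = {Age, Income, Region, Utilization}.
  parents(LatePay) \ {LoanAmt} = {Education, Region}.
  parents(Default) \ {LoanAmt} = {CreditScore, Income, LatePay, Region, Tenure, Utilization}.
  parents(Employed) \ {LoanAmt} = {Debt, Default, Education, Income, Tenure}.
  parents(Collateral) \ {LoanAmt} = {LatePay, Utilization}.
Union: {Age, Utilization} ∪ {Collateral, CreditScore, Default, Employed, LatePay} ∪ {Age, CreditScore, Debt, Default, Education, Income, LatePay, Region, Tenure, Utilization} = {Age, Collateral, CreditScore, Debt, Default, Education, Employed, Income, LatePay, Region, Tenure, Utilization}.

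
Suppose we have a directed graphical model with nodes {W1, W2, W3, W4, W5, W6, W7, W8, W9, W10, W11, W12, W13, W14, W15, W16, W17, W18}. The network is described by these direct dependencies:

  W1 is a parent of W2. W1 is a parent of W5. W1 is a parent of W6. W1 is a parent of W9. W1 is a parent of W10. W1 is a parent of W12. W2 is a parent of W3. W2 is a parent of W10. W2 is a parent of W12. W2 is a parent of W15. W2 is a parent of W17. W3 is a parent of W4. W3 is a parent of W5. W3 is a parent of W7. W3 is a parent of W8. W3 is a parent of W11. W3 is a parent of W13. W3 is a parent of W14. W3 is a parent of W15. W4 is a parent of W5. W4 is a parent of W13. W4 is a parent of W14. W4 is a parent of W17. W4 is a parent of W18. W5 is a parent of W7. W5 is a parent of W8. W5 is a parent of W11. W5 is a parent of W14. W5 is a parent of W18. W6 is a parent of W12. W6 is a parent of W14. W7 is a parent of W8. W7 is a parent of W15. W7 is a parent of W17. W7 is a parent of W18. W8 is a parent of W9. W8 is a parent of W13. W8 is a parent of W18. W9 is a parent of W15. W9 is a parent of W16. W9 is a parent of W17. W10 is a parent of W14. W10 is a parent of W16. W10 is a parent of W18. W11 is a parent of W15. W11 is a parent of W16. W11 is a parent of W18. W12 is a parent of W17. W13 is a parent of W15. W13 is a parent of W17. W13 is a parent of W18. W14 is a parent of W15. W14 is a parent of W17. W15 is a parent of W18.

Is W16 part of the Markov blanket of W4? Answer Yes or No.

No

A node's Markov blanket = Pa ∪ Ch ∪ (parents of Ch other than the node itself).
Pa(W4) = {W3}.
Children of W4: W5, W13, W14, W17, W18.
Parents of each child, excluding W4:
  W5: W1, W3
  W13: W3, W8
  W14: W3, W5, W6, W10
  W17: W2, W7, W9, W12, W13, W14
  W18: W5, W7, W8, W10, W11, W13, W15
MB(W4) = {W1, W2, W3, W5, W6, W7, W8, W9, W10, W11, W12, W13, W14, W15, W17, W18}; W16 is not in this set.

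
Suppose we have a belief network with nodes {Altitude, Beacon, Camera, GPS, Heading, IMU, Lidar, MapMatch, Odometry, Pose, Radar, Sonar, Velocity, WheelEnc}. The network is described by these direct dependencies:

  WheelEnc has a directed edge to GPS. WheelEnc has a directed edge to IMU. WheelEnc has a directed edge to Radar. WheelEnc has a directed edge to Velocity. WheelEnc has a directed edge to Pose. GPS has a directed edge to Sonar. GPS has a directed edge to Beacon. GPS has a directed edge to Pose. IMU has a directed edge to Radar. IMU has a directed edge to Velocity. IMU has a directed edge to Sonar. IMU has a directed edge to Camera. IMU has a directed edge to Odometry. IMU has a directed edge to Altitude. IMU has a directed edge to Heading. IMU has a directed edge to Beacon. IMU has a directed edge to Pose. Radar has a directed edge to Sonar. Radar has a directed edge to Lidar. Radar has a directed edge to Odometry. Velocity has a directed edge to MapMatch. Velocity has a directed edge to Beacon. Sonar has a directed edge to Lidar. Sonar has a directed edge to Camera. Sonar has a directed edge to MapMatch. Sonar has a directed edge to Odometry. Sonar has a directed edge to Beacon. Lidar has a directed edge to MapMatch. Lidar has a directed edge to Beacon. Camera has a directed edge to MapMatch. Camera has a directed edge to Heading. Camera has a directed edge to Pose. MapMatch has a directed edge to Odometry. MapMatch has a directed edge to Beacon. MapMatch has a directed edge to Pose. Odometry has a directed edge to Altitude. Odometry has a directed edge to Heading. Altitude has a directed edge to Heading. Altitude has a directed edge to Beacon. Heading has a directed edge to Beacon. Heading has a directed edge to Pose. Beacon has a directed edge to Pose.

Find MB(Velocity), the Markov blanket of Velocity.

The Markov blanket of a node is its parents, its children, and the other parents of its children.
Velocity has parents IMU, WheelEnc.
Ch(Velocity) = {Beacon, MapMatch}.
Co-parents of Velocity (other parents of its children):
  parents(MapMatch) \ {Velocity} = {Camera, Lidar, Sonar}.
  parents(Beacon) \ {Velocity} = {Altitude, GPS, Heading, IMU, Lidar, MapMatch, Sonar}.
Taking the union gives {Altitude, Beacon, Camera, GPS, Heading, IMU, Lidar, MapMatch, Sonar, WheelEnc}.

{Altitude, Beacon, Camera, GPS, Heading, IMU, Lidar, MapMatch, Sonar, WheelEnc}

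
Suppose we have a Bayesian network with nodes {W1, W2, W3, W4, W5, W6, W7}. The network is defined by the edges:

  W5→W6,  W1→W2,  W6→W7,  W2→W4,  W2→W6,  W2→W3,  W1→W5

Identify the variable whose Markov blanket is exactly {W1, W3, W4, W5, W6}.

The target node must have every member of {W1, W3, W4, W5, W6} as a parent, child, or co-parent, and no others.
Parents of W2: W1; children: W3, W4, W6; co-parents: W5.
These exactly cover the given set, so the node is W2.

W2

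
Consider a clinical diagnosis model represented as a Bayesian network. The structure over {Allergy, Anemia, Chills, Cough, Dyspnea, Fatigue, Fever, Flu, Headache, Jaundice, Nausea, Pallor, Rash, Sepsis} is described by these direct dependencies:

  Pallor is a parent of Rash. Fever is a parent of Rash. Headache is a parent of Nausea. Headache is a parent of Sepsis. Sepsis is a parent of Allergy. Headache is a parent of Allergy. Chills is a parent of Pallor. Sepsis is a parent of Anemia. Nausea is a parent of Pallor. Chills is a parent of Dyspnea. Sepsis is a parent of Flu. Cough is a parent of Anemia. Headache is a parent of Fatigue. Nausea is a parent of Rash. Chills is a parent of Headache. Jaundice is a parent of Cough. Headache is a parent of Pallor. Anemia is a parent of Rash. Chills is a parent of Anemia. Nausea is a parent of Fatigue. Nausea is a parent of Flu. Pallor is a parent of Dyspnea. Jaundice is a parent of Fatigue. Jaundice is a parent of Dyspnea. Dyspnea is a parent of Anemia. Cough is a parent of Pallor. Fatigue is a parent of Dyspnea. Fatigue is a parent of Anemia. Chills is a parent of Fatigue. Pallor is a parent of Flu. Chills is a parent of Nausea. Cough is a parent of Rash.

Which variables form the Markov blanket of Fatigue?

{Anemia, Chills, Cough, Dyspnea, Headache, Jaundice, Nausea, Pallor, Sepsis}

By definition, MB(Fatigue) is built from Fatigue's parents, Fatigue's children, and the co-parents of Fatigue.
Pa(Fatigue) = {Chills, Headache, Jaundice, Nausea}.
Children of Fatigue: Anemia, Dyspnea.
Other parents of Fatigue's children:
  parents(Dyspnea) \ {Fatigue} = {Chills, Jaundice, Pallor}.
  Anemia's other parents are Chills, Cough, Dyspnea, Sepsis.
So the Markov blanket of Fatigue is {Anemia, Chills, Cough, Dyspnea, Headache, Jaundice, Nausea, Pallor, Sepsis}.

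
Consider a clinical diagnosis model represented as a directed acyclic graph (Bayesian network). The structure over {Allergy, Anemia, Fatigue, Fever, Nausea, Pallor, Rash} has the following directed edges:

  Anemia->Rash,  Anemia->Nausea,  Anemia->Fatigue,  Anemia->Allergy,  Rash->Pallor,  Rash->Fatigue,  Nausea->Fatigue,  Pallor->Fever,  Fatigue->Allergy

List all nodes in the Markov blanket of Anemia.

{Allergy, Fatigue, Nausea, Rash}

The Markov blanket of a node is its parents, its children, and the other parents of its children.
Anemia's children: Allergy, Fatigue, Nausea, Rash.
Pa(Anemia) = {}.
Other parents of Anemia's children:
  Rash: —
  Nausea: —
  Fatigue: Nausea, Rash
  Allergy: Fatigue
So the Markov blanket of Anemia is {Allergy, Fatigue, Nausea, Rash}.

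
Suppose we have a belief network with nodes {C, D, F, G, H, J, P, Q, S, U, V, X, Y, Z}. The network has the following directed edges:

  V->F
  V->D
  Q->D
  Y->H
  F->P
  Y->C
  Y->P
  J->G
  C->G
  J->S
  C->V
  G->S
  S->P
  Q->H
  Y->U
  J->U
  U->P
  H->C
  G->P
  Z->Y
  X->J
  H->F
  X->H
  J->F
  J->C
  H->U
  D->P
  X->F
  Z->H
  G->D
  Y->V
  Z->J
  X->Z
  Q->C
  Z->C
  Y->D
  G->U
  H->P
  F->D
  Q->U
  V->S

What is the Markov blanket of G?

Recall MB(v) = parents ∪ children ∪ spouses, where spouses are the other parents of v's children.
Pa(G) = {C, J}.
G's children: D, P, S, U.
Co-parents of G (other parents of its children):
  S's other parents are J, V.
  parents(D) \ {G} = {F, Q, V, Y}.
  parents(U) \ {G} = {H, J, Q, Y}.
  P also has parents D, F, H, S, U, Y.
Union: {C, J} ∪ {D, P, S, U} ∪ {D, F, H, J, Q, S, U, V, Y} = {C, D, F, H, J, P, Q, S, U, V, Y}.

{C, D, F, H, J, P, Q, S, U, V, Y}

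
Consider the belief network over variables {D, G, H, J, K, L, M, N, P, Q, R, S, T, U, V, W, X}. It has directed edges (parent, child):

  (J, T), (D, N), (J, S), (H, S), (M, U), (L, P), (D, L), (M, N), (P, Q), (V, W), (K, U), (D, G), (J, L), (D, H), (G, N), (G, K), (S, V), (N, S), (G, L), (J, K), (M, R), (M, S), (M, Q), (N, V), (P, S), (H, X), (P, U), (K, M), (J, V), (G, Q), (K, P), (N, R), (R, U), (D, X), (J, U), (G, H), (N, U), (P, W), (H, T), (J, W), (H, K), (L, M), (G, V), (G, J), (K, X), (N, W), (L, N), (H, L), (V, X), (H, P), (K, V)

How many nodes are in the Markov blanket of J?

14

Ch(J) = {K, L, S, T, U, V, W}.
Parents of J: G.
Co-parents of J (other parents of its children):
  K also has parents G, H.
  L also has parents D, G, H.
  S also has parents H, M, N, P.
  T's other parent is H.
  parents(U) \ {J} = {K, M, N, P, R}.
  parents(V) \ {J} = {G, K, N, S}.
  W also has parents N, P, V.
MB(J) = {D, G, H, K, L, M, N, P, R, S, T, U, V, W}, which has 14 nodes.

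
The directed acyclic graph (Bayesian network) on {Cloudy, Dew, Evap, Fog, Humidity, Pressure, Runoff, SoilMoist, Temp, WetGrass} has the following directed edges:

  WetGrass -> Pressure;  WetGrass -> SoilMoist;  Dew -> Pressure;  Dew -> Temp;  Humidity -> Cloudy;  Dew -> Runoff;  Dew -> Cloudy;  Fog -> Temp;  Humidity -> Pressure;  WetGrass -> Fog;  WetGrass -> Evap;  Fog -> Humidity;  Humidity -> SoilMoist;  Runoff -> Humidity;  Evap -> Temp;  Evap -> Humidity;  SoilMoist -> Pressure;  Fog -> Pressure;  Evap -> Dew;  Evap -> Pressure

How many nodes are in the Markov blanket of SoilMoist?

6

The Markov blanket of a node is its parents, its children, and the other parents of its children.
SoilMoist has child Pressure.
Parents of SoilMoist: Humidity, WetGrass.
Co-parents of SoilMoist (other parents of its children):
  Pressure's other parents are Dew, Evap, Fog, Humidity, WetGrass.
MB(SoilMoist) = {Dew, Evap, Fog, Humidity, Pressure, WetGrass}, which has 6 nodes.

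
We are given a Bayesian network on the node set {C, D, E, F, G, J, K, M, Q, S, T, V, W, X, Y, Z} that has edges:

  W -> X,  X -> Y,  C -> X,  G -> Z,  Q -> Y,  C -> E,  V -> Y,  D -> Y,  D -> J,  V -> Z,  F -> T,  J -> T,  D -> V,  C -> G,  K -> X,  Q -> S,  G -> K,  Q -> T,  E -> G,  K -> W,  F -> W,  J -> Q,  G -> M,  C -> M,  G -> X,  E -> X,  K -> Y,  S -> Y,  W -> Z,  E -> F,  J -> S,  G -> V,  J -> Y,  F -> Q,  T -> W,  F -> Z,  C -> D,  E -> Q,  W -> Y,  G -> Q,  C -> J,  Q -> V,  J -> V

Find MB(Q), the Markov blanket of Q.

By definition, MB(Q) is built from Q's parents, Q's children, and the co-parents of Q.
Parents of Q: E, F, G, J.
Q has children S, T, V, Y.
Co-parents of Q (other parents of its children):
  S: J
  T: F, J
  V: D, G, J
  Y: D, J, K, S, V, W, X
So the Markov blanket of Q is {D, E, F, G, J, K, S, T, V, W, X, Y}.

{D, E, F, G, J, K, S, T, V, W, X, Y}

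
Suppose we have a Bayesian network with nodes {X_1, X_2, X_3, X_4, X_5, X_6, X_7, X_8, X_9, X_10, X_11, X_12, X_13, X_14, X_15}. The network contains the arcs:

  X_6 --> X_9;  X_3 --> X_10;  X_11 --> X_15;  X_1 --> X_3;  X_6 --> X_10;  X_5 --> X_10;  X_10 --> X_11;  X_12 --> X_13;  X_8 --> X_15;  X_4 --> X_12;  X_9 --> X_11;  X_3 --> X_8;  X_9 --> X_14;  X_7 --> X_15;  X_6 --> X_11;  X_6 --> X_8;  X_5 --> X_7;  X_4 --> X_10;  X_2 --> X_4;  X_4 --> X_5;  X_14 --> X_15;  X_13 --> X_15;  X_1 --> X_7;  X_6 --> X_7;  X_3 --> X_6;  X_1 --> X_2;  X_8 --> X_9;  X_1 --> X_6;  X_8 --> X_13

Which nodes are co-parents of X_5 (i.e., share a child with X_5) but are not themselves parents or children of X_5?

Children of X_5: X_7, X_10.
  X_7 also has parents X_1, X_6.
  X_10's other parents are X_3, X_4, X_6.
Excluding nodes already adjacent to X_5 (X_4, X_7, X_10), the co-parent-only contribution is {X_1, X_3, X_6}.

{X_1, X_3, X_6}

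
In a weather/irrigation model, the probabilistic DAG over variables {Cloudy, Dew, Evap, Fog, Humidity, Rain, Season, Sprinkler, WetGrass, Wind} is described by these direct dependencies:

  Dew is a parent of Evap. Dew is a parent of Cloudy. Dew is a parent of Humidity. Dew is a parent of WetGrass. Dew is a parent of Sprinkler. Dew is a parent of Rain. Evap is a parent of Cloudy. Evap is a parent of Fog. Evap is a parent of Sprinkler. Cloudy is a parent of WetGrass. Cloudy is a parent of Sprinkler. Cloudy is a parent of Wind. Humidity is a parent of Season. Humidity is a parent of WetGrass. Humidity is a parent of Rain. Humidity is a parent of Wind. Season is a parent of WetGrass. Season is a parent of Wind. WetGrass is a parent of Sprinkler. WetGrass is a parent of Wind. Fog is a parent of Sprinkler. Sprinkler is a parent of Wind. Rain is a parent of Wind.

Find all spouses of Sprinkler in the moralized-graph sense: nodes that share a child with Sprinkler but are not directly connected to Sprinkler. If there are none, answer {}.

{Humidity, Rain, Season}

Children of Sprinkler: Wind.
  parents(Wind) \ {Sprinkler} = {Cloudy, Humidity, Rain, Season, WetGrass}.
Excluding nodes already adjacent to Sprinkler (Cloudy, Dew, Evap, Fog, WetGrass, Wind), the co-parent-only contribution is {Humidity, Rain, Season}.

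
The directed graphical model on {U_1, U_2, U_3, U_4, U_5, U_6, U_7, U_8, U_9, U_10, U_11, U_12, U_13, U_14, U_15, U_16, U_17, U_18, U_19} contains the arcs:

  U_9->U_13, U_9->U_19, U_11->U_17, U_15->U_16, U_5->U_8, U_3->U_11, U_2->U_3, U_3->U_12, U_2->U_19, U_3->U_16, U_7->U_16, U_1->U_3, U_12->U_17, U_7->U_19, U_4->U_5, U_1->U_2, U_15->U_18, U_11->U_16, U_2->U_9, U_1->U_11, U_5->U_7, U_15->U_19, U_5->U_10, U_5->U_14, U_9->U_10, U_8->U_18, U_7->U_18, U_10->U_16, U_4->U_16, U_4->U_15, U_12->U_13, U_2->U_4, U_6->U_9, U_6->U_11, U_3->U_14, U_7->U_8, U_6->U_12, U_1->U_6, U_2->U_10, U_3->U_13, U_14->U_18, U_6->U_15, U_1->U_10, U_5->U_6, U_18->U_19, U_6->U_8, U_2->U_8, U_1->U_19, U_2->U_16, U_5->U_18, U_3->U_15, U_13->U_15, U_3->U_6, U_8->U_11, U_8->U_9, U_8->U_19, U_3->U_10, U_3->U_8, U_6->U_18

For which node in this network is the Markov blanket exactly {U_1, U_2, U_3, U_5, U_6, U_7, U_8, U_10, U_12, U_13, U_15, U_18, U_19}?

U_9

The target node must have every member of {U_1, U_2, U_3, U_5, U_6, U_7, U_8, U_10, U_12, U_13, U_15, U_18, U_19} as a parent, child, or co-parent, and no others.
Parents of U_9: U_2, U_6, U_8; children: U_10, U_13, U_19; co-parents: U_1, U_2, U_3, U_5, U_7, U_8, U_12, U_15, U_18.
These exactly cover the given set, so the node is U_9.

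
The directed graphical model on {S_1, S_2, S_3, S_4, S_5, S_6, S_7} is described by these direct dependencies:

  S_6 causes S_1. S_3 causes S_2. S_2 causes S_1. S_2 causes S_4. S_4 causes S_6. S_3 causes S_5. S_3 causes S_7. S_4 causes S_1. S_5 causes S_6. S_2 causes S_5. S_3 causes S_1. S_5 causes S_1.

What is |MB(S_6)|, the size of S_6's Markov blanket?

A node's Markov blanket = Pa ∪ Ch ∪ (parents of Ch other than the node itself).
S_6 has parents S_4, S_5.
S_6's children: S_1.
Co-parents of S_6 (other parents of its children):
  S_1: S_2, S_3, S_4, S_5
MB(S_6) = {S_1, S_2, S_3, S_4, S_5}, which has 5 nodes.

5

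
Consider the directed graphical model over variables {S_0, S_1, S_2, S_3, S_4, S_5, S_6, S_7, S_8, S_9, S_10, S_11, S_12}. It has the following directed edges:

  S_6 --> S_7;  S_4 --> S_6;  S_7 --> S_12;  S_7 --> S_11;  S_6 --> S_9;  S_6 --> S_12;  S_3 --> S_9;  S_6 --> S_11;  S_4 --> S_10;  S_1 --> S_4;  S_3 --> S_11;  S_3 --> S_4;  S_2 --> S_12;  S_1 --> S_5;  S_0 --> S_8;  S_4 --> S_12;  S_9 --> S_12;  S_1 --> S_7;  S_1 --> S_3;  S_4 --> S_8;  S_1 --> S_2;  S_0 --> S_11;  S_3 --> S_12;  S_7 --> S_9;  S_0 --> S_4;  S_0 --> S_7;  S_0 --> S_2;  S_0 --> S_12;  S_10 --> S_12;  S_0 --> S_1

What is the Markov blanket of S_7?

{S_0, S_1, S_2, S_3, S_4, S_6, S_9, S_10, S_11, S_12}

The Markov blanket of a node is its parents, its children, and the other parents of its children.
S_7's parents: S_0, S_1, S_6.
S_7 has children S_9, S_11, S_12.
Co-parents of S_7 (other parents of its children):
  S_9 also has parents S_3, S_6.
  S_11's other parents are S_0, S_3, S_6.
  S_12's other parents are S_0, S_2, S_3, S_4, S_6, S_9, S_10.
MB(S_7) = {S_0, S_1, S_2, S_3, S_4, S_6, S_9, S_10, S_11, S_12}.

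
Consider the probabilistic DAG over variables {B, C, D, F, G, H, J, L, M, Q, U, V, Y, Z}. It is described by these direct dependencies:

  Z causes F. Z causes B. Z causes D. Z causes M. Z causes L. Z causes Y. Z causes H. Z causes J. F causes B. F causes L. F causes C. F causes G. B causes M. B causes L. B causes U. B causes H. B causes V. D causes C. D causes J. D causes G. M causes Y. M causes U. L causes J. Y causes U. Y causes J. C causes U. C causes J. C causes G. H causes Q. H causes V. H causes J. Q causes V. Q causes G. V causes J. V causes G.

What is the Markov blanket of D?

{C, F, G, H, J, L, Q, V, Y, Z}

Recall MB(v) = parents ∪ children ∪ spouses, where spouses are the other parents of v's children.
D has children C, G, J.
Pa(D) = {Z}.
Co-parents of D (other parents of its children):
  parents(C) \ {D} = {F}.
  J also has parents C, H, L, V, Y, Z.
  G's other parents are C, F, Q, V.
Union: {Z} ∪ {C, G, J} ∪ {C, F, H, L, Q, V, Y, Z} = {C, F, G, H, J, L, Q, V, Y, Z}.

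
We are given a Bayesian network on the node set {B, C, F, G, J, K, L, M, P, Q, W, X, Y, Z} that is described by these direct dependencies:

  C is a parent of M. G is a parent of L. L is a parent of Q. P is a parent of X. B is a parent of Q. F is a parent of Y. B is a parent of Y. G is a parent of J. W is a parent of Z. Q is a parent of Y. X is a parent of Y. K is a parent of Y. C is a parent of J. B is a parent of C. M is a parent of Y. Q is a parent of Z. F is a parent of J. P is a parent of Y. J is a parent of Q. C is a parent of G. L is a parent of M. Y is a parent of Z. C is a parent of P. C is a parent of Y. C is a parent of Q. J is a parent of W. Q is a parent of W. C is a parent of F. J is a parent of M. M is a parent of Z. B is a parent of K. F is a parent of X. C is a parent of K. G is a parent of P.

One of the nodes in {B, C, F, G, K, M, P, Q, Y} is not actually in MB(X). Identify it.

The Markov blanket of a node is its parents, its children, and the other parents of its children.
X has child Y.
Pa(X) = {F, P}.
Other parents of X's children:
  Y also has parents B, C, F, K, M, P, Q.
MB(X) = {B, C, F, K, M, P, Q, Y}.
G is neither a parent, child, nor co-parent of X, so it does not belong.

G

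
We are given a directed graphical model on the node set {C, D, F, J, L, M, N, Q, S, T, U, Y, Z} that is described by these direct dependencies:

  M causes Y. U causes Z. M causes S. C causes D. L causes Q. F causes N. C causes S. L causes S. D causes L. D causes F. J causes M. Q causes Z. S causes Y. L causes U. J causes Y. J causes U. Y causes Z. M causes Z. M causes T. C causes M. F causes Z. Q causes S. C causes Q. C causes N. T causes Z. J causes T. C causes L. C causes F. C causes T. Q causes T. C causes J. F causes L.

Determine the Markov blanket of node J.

By definition, MB(J) is built from J's parents, J's children, and the co-parents of J.
J's parents: C.
J's children: M, T, U, Y.
Parents of each child, excluding J:
  M's other parent is C.
  T's other parents are C, M, Q.
  parents(U) \ {J} = {L}.
  parents(Y) \ {J} = {M, S}.
Taking the union gives {C, L, M, Q, S, T, U, Y}.

{C, L, M, Q, S, T, U, Y}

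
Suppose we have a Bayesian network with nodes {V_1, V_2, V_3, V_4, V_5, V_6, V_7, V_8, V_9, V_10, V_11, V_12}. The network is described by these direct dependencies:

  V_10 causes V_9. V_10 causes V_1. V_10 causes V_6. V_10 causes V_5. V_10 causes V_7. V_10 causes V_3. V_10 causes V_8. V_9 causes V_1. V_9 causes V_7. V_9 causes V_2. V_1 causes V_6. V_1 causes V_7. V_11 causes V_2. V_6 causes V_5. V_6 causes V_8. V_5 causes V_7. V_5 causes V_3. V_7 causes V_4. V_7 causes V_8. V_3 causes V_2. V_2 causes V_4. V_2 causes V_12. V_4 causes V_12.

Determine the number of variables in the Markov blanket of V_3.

5

V_3 has child V_2.
V_3's parents: V_5, V_10.
Parents of each child, excluding V_3:
  parents(V_2) \ {V_3} = {V_9, V_11}.
MB(V_3) = {V_2, V_5, V_9, V_10, V_11}, which has 5 nodes.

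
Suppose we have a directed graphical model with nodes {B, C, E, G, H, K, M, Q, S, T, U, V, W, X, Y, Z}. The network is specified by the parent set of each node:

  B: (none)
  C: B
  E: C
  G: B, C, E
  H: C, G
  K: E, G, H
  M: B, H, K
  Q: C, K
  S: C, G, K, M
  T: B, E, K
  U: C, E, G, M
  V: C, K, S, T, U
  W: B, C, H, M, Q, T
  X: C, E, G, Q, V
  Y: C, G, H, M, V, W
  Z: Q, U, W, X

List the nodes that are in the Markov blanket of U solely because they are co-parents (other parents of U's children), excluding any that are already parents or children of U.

{K, Q, S, T, W, X}

Children of U: V, Z.
  parents(V) \ {U} = {C, K, S, T}.
  Z's other parents are Q, W, X.
Excluding nodes already adjacent to U (C, E, G, M, V, Z), the co-parent-only contribution is {K, Q, S, T, W, X}.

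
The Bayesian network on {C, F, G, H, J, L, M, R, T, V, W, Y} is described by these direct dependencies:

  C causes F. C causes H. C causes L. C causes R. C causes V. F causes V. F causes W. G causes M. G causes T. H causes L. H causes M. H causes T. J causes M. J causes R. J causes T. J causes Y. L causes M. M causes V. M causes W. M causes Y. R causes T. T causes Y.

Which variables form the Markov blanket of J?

{C, G, H, L, M, R, T, Y}

Pa(J) = {}.
J has children M, R, T, Y.
For each child, the remaining parents (spouses of J):
  parents(M) \ {J} = {G, H, L}.
  R's other parent is C.
  T's other parents are G, H, R.
  parents(Y) \ {J} = {M, T}.
So the Markov blanket of J is {C, G, H, L, M, R, T, Y}.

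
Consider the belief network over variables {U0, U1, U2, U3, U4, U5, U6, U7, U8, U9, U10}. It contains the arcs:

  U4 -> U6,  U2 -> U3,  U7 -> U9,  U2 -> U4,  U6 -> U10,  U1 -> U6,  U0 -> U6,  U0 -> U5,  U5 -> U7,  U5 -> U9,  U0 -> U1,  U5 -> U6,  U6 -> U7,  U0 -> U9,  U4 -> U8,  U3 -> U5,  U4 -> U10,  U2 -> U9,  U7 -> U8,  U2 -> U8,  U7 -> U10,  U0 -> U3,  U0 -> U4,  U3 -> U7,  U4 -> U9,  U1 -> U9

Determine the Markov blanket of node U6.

A node's Markov blanket = Pa ∪ Ch ∪ (parents of Ch other than the node itself).
U6 has parents U0, U1, U4, U5.
Ch(U6) = {U7, U10}.
Co-parents of U6 (other parents of its children):
  U7 also has parents U3, U5.
  U10's other parents are U4, U7.
So the Markov blanket of U6 is {U0, U1, U3, U4, U5, U7, U10}.

{U0, U1, U3, U4, U5, U7, U10}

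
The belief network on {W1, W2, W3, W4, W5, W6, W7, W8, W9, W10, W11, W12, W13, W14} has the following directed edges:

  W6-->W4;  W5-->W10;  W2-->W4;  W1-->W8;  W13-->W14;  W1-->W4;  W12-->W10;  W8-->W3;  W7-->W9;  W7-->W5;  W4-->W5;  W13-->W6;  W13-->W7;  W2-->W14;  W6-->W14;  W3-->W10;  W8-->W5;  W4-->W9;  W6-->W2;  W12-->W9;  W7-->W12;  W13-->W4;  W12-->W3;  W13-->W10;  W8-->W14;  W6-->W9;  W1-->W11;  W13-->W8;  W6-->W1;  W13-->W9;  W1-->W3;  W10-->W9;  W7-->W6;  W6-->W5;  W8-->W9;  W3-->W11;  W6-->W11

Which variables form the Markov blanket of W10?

{W3, W4, W5, W6, W7, W8, W9, W12, W13}

W10 has child W9.
Pa(W10) = {W3, W5, W12, W13}.
Parents of each child, excluding W10:
  parents(W9) \ {W10} = {W4, W6, W7, W8, W12, W13}.
MB(W10) = {W3, W4, W5, W6, W7, W8, W9, W12, W13}.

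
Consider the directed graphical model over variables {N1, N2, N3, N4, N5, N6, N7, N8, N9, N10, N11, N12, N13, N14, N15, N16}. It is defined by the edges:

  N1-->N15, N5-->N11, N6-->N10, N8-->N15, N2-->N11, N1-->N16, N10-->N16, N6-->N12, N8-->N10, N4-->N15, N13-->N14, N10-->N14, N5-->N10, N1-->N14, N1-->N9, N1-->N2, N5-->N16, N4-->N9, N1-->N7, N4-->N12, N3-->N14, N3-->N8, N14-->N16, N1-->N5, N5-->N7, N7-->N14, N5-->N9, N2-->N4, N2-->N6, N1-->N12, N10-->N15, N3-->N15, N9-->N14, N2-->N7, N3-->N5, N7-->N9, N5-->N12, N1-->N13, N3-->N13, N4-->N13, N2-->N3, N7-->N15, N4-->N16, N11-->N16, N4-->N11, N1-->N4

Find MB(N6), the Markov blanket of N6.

Ch(N6) = {N10, N12}.
Pa(N6) = {N2}.
For each child, the remaining parents (spouses of N6):
  N10 also has parents N5, N8.
  parents(N12) \ {N6} = {N1, N4, N5}.
MB(N6) = {N1, N2, N4, N5, N8, N10, N12}.

{N1, N2, N4, N5, N8, N10, N12}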